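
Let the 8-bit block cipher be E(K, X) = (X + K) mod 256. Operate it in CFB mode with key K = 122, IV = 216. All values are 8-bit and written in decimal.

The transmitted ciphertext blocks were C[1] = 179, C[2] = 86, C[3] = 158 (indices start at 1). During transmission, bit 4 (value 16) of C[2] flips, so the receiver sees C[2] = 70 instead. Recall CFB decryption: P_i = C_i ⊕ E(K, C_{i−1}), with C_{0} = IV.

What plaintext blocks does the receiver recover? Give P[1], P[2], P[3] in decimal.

P[1] = 225, P[2] = 107, P[3] = 94

Only C[2] changed, to 70. In CFB, a change in C_i flips the same bit in P_i and garbles P_{i+1}. Decrypting the received ciphertext:
P[1]: E(K, 216) = 82; 179 ⊕ 82 = 225.
P[2]: E(K, 179) = 45; 70 ⊕ 45 = 107.
P[3]: E(K, 70) = 192; 158 ⊕ 192 = 94.
Blocks that differ from the original plaintext: P[2], P[3].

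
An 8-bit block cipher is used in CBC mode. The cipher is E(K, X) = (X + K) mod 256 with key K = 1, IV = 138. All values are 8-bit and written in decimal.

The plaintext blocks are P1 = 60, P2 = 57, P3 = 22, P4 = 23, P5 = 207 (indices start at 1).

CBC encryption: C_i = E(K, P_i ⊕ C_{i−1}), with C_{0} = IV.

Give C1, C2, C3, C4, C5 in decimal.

C1 = 183, C2 = 143, C3 = 154, C4 = 142, C5 = 66

C1: P1 ⊕ 138 = 182; E(K, 182) = 183.
C2: P2 ⊕ 183 = 142; E(K, 142) = 143.
C3: P3 ⊕ 143 = 153; E(K, 153) = 154.
C4: P4 ⊕ 154 = 141; E(K, 141) = 142.
C5: P5 ⊕ 142 = 65; E(K, 65) = 66.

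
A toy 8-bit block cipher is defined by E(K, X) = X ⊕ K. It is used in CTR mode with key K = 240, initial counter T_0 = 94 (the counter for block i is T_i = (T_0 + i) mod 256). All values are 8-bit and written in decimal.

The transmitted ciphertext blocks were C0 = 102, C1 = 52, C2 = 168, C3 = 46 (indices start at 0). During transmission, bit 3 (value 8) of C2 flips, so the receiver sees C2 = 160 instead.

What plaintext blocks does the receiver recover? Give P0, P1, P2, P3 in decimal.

P0 = 200, P1 = 155, P2 = 48, P3 = 191

CTR decryption: S_i = E(K, T_i) where T_i is the counter for block i; P_i = C_i ⊕ S_i.
Only C2 changed, to 160. In CTR, a change in C_i flips the same bit in P_i only; the keystream is unaffected. Decrypting the received ciphertext:
P0: T = 94, S = E(K, T) = 174; 102 ⊕ 174 = 200.
P1: T = 95, S = E(K, T) = 175; 52 ⊕ 175 = 155.
P2: T = 96, S = E(K, T) = 144; 160 ⊕ 144 = 48.
P3: T = 97, S = E(K, T) = 145; 46 ⊕ 145 = 191.
Blocks that differ from the original plaintext: P2.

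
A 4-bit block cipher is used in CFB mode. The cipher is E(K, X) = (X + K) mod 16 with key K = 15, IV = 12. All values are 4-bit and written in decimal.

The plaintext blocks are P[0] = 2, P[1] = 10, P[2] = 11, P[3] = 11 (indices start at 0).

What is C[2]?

C[2] = 10

CFB encryption: C_i = P_i ⊕ E(K, C_{i−1}), with C_{−1} = IV.
C[0]: E(K, 12) = 11; 2 ⊕ 11 = 9.
C[1]: E(K, 9) = 8; 10 ⊕ 8 = 2.
C[2]: E(K, 2) = 1; 11 ⊕ 1 = 10.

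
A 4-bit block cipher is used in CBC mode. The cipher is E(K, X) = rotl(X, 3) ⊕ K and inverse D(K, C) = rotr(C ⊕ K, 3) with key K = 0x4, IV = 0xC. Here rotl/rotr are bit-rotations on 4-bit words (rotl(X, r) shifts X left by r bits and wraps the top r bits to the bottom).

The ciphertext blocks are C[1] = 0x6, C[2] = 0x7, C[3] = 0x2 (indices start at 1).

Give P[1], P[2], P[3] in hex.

P[1] = 0x8, P[2] = 0x0, P[3] = 0xB

CBC decryption: P_i = D(K, C_i) ⊕ C_{i−1}, with C_{0} = IV.
P[1]: D(K, 0x6) = 0x4; 0x4 ⊕ 0xC = 0x8.
P[2]: D(K, 0x7) = 0x6; 0x6 ⊕ 0x6 = 0x0.
P[3]: D(K, 0x2) = 0xC; 0xC ⊕ 0x7 = 0xB.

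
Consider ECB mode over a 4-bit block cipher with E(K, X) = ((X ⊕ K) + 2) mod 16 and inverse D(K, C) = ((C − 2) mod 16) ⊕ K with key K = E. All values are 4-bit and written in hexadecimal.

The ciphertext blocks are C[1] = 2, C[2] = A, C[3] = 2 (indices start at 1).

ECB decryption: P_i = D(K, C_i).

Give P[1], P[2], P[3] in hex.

P[1] = E, P[2] = 6, P[3] = E

P[1]: D(K, 2) = E.
P[2]: D(K, A) = 6.
P[3]: D(K, 2) = E.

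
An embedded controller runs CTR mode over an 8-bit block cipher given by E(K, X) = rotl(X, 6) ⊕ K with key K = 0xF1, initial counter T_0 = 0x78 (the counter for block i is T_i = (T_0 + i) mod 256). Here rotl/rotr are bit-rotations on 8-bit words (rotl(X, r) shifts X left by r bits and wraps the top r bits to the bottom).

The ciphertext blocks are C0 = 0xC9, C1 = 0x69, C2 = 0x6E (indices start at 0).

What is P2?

P2 = 0x01

CTR decryption: S_i = E(K, T_i) where T_i is the counter for block i; P_i = C_i ⊕ S_i.
P2: T = 0x7A, S = E(K, T) = 0x6F; 0x6E ⊕ 0x6F = 0x01.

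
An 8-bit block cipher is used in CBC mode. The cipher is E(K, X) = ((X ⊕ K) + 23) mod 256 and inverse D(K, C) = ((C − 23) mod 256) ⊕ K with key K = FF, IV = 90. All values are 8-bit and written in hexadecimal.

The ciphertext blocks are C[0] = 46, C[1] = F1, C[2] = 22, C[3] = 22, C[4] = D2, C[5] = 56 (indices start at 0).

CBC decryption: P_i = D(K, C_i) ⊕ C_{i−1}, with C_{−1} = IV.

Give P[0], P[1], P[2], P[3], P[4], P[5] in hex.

P[0]: D(K, 46) = DC; DC ⊕ 90 = 4C.
P[1]: D(K, F1) = 31; 31 ⊕ 46 = 77.
P[2]: D(K, 22) = 00; 00 ⊕ F1 = F1.
P[3]: D(K, 22) = 00; 00 ⊕ 22 = 22.
P[4]: D(K, D2) = 50; 50 ⊕ 22 = 72.
P[5]: D(K, 56) = CC; CC ⊕ D2 = 1E.

P[0] = 4C, P[1] = 77, P[2] = F1, P[3] = 22, P[4] = 72, P[5] = 1E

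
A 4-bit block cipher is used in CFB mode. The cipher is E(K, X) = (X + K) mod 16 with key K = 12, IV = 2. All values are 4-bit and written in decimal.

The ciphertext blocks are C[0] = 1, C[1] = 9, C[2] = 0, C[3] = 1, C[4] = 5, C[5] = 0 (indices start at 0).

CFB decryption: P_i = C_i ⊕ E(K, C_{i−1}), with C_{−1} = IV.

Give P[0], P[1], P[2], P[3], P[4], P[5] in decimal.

P[0]: E(K, 2) = 14; 1 ⊕ 14 = 15.
P[1]: E(K, 1) = 13; 9 ⊕ 13 = 4.
P[2]: E(K, 9) = 5; 0 ⊕ 5 = 5.
P[3]: E(K, 0) = 12; 1 ⊕ 12 = 13.
P[4]: E(K, 1) = 13; 5 ⊕ 13 = 8.
P[5]: E(K, 5) = 1; 0 ⊕ 1 = 1.

P[0] = 15, P[1] = 4, P[2] = 5, P[3] = 13, P[4] = 8, P[5] = 1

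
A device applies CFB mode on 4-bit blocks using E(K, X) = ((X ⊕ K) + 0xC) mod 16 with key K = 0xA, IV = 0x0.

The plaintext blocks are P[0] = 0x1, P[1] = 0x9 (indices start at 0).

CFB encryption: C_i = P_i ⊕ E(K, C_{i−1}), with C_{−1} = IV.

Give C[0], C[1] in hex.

C[0]: E(K, 0x0) = 0x6; 0x1 ⊕ 0x6 = 0x7.
C[1]: E(K, 0x7) = 0x9; 0x9 ⊕ 0x9 = 0x0.

C[0] = 0x7, C[1] = 0x0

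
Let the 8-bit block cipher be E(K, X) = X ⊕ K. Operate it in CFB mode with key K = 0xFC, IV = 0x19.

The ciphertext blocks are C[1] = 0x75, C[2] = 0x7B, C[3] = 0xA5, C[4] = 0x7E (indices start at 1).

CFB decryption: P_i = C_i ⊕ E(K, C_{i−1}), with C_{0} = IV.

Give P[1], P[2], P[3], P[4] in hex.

P[1] = 0x90, P[2] = 0xF2, P[3] = 0x22, P[4] = 0x27

P[1]: E(K, 0x19) = 0xE5; 0x75 ⊕ 0xE5 = 0x90.
P[2]: E(K, 0x75) = 0x89; 0x7B ⊕ 0x89 = 0xF2.
P[3]: E(K, 0x7B) = 0x87; 0xA5 ⊕ 0x87 = 0x22.
P[4]: E(K, 0xA5) = 0x59; 0x7E ⊕ 0x59 = 0x27.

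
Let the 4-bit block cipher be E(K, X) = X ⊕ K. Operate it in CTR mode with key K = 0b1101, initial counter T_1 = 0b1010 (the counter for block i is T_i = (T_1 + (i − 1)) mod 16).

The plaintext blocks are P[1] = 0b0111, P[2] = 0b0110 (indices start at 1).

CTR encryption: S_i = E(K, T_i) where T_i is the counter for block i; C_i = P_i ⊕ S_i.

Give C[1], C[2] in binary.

C[1]: T = 0b1010, S = E(K, T) = 0b0111; 0b0111 ⊕ 0b0111 = 0b0000.
C[2]: T = 0b1011, S = E(K, T) = 0b0110; 0b0110 ⊕ 0b0110 = 0b0000.

C[1] = 0b0000, C[2] = 0b0000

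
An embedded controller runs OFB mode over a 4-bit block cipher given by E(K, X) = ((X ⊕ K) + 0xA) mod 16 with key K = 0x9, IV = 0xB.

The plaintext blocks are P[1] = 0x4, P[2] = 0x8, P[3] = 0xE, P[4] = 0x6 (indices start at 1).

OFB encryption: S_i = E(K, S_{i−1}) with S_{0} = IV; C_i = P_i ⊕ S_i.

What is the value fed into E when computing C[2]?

C[1]: S = E(K, 0xB) = 0xC; 0x4 ⊕ 0xC = 0x8.
C[2]: S = E(K, 0xC) = 0xF; 0x8 ⊕ 0xF = 0x7.
So the input to E for block [2] is 0xC.

0xC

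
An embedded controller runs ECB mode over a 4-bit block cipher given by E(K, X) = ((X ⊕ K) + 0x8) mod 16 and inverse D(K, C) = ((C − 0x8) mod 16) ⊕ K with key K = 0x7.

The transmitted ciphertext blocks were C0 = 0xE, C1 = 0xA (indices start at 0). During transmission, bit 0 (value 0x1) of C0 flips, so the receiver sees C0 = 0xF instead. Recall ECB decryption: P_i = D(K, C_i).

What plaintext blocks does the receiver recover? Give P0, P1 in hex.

P0 = 0x0, P1 = 0x5

Only C0 changed, to 0xF. In ECB, a change in C_i affects only P_i. Decrypting the received ciphertext:
P0: D(K, 0xF) = 0x0.
P1: D(K, 0xA) = 0x5.
Blocks that differ from the original plaintext: P0.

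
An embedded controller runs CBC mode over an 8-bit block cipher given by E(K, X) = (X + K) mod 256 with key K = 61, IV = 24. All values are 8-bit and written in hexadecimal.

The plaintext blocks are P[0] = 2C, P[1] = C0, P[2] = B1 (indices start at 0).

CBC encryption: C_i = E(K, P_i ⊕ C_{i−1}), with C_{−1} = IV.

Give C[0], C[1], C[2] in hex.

C[0]: P[0] ⊕ 24 = 08; E(K, 08) = 69.
C[1]: P[1] ⊕ 69 = A9; E(K, A9) = 0A.
C[2]: P[2] ⊕ 0A = BB; E(K, BB) = 1C.

C[0] = 69, C[1] = 0A, C[2] = 1C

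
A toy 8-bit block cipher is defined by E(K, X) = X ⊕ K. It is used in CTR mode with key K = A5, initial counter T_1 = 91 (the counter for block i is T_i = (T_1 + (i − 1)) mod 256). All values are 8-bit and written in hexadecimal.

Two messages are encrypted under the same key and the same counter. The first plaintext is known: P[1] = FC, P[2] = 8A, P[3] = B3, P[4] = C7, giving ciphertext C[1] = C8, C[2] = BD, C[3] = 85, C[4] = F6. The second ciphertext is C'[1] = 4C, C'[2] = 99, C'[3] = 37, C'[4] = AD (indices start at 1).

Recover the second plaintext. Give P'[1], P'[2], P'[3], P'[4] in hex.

In CTR with a reused counter, both messages share the same keystream S_i, so C_i ⊕ C'_i = P_i ⊕ P'_i and thus P'_i = P_i ⊕ C_i ⊕ C'_i.
P'[1]: FC ⊕ C8 ⊕ 4C = 78.
P'[2]: 8A ⊕ BD ⊕ 99 = AE.
P'[3]: B3 ⊕ 85 ⊕ 37 = 01.
P'[4]: C7 ⊕ F6 ⊕ AD = 9C.

P'[1] = 78, P'[2] = AE, P'[3] = 01, P'[4] = 9C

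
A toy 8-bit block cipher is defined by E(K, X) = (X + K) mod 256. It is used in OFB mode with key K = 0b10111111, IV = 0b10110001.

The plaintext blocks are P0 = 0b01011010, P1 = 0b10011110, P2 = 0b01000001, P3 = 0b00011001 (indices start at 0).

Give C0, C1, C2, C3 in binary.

OFB encryption: S_i = E(K, S_{i−1}) with S_{−1} = IV; C_i = P_i ⊕ S_i.
C0: S = E(K, 0b10110001) = 0b01110000; 0b01011010 ⊕ 0b01110000 = 0b00101010.
C1: S = E(K, 0b01110000) = 0b00101111; 0b10011110 ⊕ 0b00101111 = 0b10110001.
C2: S = E(K, 0b00101111) = 0b11101110; 0b01000001 ⊕ 0b11101110 = 0b10101111.
C3: S = E(K, 0b11101110) = 0b10101101; 0b00011001 ⊕ 0b10101101 = 0b10110100.

C0 = 0b00101010, C1 = 0b10110001, C2 = 0b10101111, C3 = 0b10110100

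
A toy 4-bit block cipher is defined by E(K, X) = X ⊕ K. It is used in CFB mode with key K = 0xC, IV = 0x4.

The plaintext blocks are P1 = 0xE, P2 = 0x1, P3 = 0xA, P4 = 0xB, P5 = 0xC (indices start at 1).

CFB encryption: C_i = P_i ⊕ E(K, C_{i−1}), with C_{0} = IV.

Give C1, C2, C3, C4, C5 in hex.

C1: E(K, 0x4) = 0x8; 0xE ⊕ 0x8 = 0x6.
C2: E(K, 0x6) = 0xA; 0x1 ⊕ 0xA = 0xB.
C3: E(K, 0xB) = 0x7; 0xA ⊕ 0x7 = 0xD.
C4: E(K, 0xD) = 0x1; 0xB ⊕ 0x1 = 0xA.
C5: E(K, 0xA) = 0x6; 0xC ⊕ 0x6 = 0xA.

C1 = 0x6, C2 = 0xB, C3 = 0xD, C4 = 0xA, C5 = 0xA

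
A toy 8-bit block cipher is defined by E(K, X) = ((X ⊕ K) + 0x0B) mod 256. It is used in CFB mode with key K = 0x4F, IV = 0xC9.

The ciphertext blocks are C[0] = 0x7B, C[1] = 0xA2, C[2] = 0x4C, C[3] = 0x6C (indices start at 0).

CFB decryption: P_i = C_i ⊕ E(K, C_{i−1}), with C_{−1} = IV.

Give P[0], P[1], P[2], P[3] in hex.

P[0]: E(K, 0xC9) = 0x91; 0x7B ⊕ 0x91 = 0xEA.
P[1]: E(K, 0x7B) = 0x3F; 0xA2 ⊕ 0x3F = 0x9D.
P[2]: E(K, 0xA2) = 0xF8; 0x4C ⊕ 0xF8 = 0xB4.
P[3]: E(K, 0x4C) = 0x0E; 0x6C ⊕ 0x0E = 0x62.

P[0] = 0xEA, P[1] = 0x9D, P[2] = 0xB4, P[3] = 0x62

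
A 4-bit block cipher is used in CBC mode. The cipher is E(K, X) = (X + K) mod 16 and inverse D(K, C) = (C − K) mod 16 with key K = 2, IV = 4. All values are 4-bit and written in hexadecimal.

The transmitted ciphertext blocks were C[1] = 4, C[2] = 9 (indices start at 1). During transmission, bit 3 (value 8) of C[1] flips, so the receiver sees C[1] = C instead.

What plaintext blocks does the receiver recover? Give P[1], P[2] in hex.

P[1] = E, P[2] = B

CBC decryption: P_i = D(K, C_i) ⊕ C_{i−1}, with C_{0} = IV.
Only C[1] changed, to C. In CBC, a change in C_i garbles P_i and flips the same bit in P_{i+1}. Decrypting the received ciphertext:
P[1]: D(K, C) = A; A ⊕ 4 = E.
P[2]: D(K, 9) = 7; 7 ⊕ C = B.
Blocks that differ from the original plaintext: P[1], P[2].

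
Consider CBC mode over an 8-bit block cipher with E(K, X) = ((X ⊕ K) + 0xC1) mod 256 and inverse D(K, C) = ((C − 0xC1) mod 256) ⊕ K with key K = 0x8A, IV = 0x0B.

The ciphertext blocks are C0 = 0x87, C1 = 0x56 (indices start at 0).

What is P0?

CBC decryption: P_i = D(K, C_i) ⊕ C_{i−1}, with C_{−1} = IV.
P0: D(K, 0x87) = 0x4C; 0x4C ⊕ 0x0B = 0x47.

P0 = 0x47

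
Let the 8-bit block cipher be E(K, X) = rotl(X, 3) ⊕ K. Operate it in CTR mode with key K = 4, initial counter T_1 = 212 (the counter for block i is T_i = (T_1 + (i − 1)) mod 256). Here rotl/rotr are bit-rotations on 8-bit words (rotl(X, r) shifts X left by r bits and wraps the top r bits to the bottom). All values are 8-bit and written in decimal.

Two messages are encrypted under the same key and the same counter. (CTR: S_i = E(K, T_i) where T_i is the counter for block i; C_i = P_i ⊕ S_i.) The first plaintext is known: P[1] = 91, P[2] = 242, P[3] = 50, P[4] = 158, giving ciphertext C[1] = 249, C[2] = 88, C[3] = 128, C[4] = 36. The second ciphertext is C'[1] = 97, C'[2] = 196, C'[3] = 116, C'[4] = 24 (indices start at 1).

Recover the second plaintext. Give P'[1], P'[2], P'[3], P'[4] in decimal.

P'[1] = 195, P'[2] = 110, P'[3] = 198, P'[4] = 162

In CTR with a reused counter, both messages share the same keystream S_i, so C_i ⊕ C'_i = P_i ⊕ P'_i and thus P'_i = P_i ⊕ C_i ⊕ C'_i.
P'[1]: 91 ⊕ 249 ⊕ 97 = 195.
P'[2]: 242 ⊕ 88 ⊕ 196 = 110.
P'[3]: 50 ⊕ 128 ⊕ 116 = 198.
P'[4]: 158 ⊕ 36 ⊕ 24 = 162.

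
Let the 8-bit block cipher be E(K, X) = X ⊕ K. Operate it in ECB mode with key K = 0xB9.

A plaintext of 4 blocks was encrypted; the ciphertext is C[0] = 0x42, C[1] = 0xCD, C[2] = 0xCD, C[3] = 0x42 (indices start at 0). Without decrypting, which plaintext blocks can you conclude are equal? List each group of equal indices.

P[0] = P[3]; P[1] = P[2]

ECB encrypts each block independently with the same key, so equal ciphertext blocks imply equal plaintext blocks.
C[0] = C[3] = 0x42, so P[0] = P[3].
C[1] = C[2] = 0xCD, so P[1] = P[2].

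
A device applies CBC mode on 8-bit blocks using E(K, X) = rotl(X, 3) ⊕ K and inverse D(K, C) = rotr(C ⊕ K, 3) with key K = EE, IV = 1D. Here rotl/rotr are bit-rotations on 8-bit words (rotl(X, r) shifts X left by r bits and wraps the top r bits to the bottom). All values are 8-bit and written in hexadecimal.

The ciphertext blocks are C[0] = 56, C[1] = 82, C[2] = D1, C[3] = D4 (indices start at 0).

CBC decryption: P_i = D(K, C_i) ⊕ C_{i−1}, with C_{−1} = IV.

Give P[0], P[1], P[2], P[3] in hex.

P[0] = 0A, P[1] = DB, P[2] = 65, P[3] = 96

P[0]: D(K, 56) = 17; 17 ⊕ 1D = 0A.
P[1]: D(K, 82) = 8D; 8D ⊕ 56 = DB.
P[2]: D(K, D1) = E7; E7 ⊕ 82 = 65.
P[3]: D(K, D4) = 47; 47 ⊕ D1 = 96.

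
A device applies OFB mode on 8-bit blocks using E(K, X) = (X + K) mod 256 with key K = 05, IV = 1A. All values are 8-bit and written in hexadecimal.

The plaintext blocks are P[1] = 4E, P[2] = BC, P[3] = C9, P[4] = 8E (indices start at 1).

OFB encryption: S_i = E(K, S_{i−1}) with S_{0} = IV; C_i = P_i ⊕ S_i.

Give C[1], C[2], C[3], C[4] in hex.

C[1] = 51, C[2] = 98, C[3] = E0, C[4] = A0

C[1]: S = E(K, 1A) = 1F; 4E ⊕ 1F = 51.
C[2]: S = E(K, 1F) = 24; BC ⊕ 24 = 98.
C[3]: S = E(K, 24) = 29; C9 ⊕ 29 = E0.
C[4]: S = E(K, 29) = 2E; 8E ⊕ 2E = A0.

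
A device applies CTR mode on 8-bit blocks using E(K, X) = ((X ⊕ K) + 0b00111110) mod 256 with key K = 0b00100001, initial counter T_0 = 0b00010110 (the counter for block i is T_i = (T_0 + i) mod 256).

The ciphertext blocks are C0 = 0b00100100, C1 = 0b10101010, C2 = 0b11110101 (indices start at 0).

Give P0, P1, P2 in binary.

CTR decryption: S_i = E(K, T_i) where T_i is the counter for block i; P_i = C_i ⊕ S_i.
P0: T = 0b00010110, S = E(K, T) = 0b01110101; 0b00100100 ⊕ 0b01110101 = 0b01010001.
P1: T = 0b00010111, S = E(K, T) = 0b01110100; 0b10101010 ⊕ 0b01110100 = 0b11011110.
P2: T = 0b00011000, S = E(K, T) = 0b01110111; 0b11110101 ⊕ 0b01110111 = 0b10000010.

P0 = 0b01010001, P1 = 0b11011110, P2 = 0b10000010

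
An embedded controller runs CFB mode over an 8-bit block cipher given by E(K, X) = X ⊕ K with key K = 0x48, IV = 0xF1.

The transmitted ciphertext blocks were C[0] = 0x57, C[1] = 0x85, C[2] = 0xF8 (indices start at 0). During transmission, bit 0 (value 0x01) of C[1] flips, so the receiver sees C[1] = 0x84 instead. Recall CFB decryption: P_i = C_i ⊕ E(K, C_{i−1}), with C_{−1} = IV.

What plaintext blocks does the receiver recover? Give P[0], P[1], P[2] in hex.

P[0] = 0xEE, P[1] = 0x9B, P[2] = 0x34

Only C[1] changed, to 0x84. In CFB, a change in C_i flips the same bit in P_i and garbles P_{i+1}. Decrypting the received ciphertext:
P[0]: E(K, 0xF1) = 0xB9; 0x57 ⊕ 0xB9 = 0xEE.
P[1]: E(K, 0x57) = 0x1F; 0x84 ⊕ 0x1F = 0x9B.
P[2]: E(K, 0x84) = 0xCC; 0xF8 ⊕ 0xCC = 0x34.
Blocks that differ from the original plaintext: P[1], P[2].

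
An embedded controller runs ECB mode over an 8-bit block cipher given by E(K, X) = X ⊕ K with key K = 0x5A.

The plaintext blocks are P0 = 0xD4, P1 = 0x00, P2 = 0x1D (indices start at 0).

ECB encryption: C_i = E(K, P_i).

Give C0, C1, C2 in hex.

C0: E(K, 0xD4) = 0x8E.
C1: E(K, 0x00) = 0x5A.
C2: E(K, 0x1D) = 0x47.

C0 = 0x8E, C1 = 0x5A, C2 = 0x47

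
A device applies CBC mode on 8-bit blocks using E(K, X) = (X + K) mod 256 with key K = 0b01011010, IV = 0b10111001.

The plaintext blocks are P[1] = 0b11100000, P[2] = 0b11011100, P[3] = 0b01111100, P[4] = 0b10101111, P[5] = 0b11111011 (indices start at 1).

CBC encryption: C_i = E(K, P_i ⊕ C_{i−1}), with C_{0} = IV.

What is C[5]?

C[1]: P[1] ⊕ 0b10111001 = 0b01011001; E(K, 0b01011001) = 0b10110011.
C[2]: P[2] ⊕ 0b10110011 = 0b01101111; E(K, 0b01101111) = 0b11001001.
C[3]: P[3] ⊕ 0b11001001 = 0b10110101; E(K, 0b10110101) = 0b00001111.
C[4]: P[4] ⊕ 0b00001111 = 0b10100000; E(K, 0b10100000) = 0b11111010.
C[5]: P[5] ⊕ 0b11111010 = 0b00000001; E(K, 0b00000001) = 0b01011011.

C[5] = 0b01011011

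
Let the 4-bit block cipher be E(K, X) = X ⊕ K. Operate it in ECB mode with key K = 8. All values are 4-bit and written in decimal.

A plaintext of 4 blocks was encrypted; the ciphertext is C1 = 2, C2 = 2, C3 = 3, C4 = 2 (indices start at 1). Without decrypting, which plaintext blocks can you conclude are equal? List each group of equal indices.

ECB encrypts each block independently with the same key, so equal ciphertext blocks imply equal plaintext blocks.
C1 = C2 = C4 = 2, so P1 = P2 = P4.

P1 = P2 = P4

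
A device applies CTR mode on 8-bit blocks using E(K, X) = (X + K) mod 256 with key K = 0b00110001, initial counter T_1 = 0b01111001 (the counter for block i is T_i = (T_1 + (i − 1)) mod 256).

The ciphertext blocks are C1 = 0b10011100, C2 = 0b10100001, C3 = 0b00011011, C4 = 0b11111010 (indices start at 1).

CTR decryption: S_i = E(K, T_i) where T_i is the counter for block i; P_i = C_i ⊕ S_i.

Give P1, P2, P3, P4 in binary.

P1: T = 0b01111001, S = E(K, T) = 0b10101010; 0b10011100 ⊕ 0b10101010 = 0b00110110.
P2: T = 0b01111010, S = E(K, T) = 0b10101011; 0b10100001 ⊕ 0b10101011 = 0b00001010.
P3: T = 0b01111011, S = E(K, T) = 0b10101100; 0b00011011 ⊕ 0b10101100 = 0b10110111.
P4: T = 0b01111100, S = E(K, T) = 0b10101101; 0b11111010 ⊕ 0b10101101 = 0b01010111.

P1 = 0b00110110, P2 = 0b00001010, P3 = 0b10110111, P4 = 0b01010111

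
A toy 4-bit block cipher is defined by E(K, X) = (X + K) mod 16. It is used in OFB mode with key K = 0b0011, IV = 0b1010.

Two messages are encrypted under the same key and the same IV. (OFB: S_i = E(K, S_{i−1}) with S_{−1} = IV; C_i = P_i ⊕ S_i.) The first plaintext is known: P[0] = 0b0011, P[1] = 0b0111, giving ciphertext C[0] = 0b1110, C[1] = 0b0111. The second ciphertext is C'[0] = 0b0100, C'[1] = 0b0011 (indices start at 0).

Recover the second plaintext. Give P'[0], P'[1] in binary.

In OFB with a reused IV, both messages share the same keystream S_i, so C_i ⊕ C'_i = P_i ⊕ P'_i and thus P'_i = P_i ⊕ C_i ⊕ C'_i.
P'[0]: 0b0011 ⊕ 0b1110 ⊕ 0b0100 = 0b1001.
P'[1]: 0b0111 ⊕ 0b0111 ⊕ 0b0011 = 0b0011.

P'[0] = 0b1001, P'[1] = 0b0011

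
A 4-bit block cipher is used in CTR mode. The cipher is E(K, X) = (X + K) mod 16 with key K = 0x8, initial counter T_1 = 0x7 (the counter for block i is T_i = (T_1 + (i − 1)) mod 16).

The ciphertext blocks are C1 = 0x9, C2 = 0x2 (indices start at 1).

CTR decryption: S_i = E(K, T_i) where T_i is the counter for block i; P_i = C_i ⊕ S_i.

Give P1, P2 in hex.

P1 = 0x6, P2 = 0x2

P1: T = 0x7, S = E(K, T) = 0xF; 0x9 ⊕ 0xF = 0x6.
P2: T = 0x8, S = E(K, T) = 0x0; 0x2 ⊕ 0x0 = 0x2.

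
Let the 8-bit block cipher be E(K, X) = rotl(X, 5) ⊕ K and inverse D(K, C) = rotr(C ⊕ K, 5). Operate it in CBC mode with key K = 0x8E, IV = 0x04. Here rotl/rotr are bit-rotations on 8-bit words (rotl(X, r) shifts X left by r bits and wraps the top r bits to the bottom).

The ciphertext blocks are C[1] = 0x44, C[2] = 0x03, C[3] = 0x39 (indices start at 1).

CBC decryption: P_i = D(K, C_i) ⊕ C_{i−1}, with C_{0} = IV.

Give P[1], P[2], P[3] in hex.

P[1]: D(K, 0x44) = 0x56; 0x56 ⊕ 0x04 = 0x52.
P[2]: D(K, 0x03) = 0x6C; 0x6C ⊕ 0x44 = 0x28.
P[3]: D(K, 0x39) = 0xBD; 0xBD ⊕ 0x03 = 0xBE.

P[1] = 0x52, P[2] = 0x28, P[3] = 0xBE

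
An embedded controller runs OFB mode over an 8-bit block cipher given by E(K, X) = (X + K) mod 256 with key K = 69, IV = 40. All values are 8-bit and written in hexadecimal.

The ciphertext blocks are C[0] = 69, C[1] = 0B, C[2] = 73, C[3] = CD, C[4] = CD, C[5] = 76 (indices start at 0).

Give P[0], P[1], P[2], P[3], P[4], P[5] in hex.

P[0] = C0, P[1] = 19, P[2] = 08, P[3] = 29, P[4] = 80, P[5] = C0

OFB decryption: S_i = E(K, S_{i−1}) with S_{−1} = IV; P_i = C_i ⊕ S_i.
P[0]: S = E(K, 40) = A9; 69 ⊕ A9 = C0.
P[1]: S = E(K, A9) = 12; 0B ⊕ 12 = 19.
P[2]: S = E(K, 12) = 7B; 73 ⊕ 7B = 08.
P[3]: S = E(K, 7B) = E4; CD ⊕ E4 = 29.
P[4]: S = E(K, E4) = 4D; CD ⊕ 4D = 80.
P[5]: S = E(K, 4D) = B6; 76 ⊕ B6 = C0.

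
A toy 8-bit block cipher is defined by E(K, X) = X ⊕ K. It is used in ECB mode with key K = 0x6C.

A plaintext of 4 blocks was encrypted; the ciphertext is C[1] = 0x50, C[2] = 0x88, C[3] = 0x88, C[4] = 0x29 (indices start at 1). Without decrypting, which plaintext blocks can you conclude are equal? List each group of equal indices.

P[2] = P[3]

ECB encrypts each block independently with the same key, so equal ciphertext blocks imply equal plaintext blocks.
C[2] = C[3] = 0x88, so P[2] = P[3].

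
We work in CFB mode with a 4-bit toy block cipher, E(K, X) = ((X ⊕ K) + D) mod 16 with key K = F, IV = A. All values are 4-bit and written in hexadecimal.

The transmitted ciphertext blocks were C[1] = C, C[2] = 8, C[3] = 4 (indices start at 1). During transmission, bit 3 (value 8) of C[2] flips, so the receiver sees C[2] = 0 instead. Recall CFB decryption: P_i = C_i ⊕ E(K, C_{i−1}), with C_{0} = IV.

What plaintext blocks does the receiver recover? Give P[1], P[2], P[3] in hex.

Only C[2] changed, to 0. In CFB, a change in C_i flips the same bit in P_i and garbles P_{i+1}. Decrypting the received ciphertext:
P[1]: E(K, A) = 2; C ⊕ 2 = E.
P[2]: E(K, C) = 0; 0 ⊕ 0 = 0.
P[3]: E(K, 0) = C; 4 ⊕ C = 8.
Blocks that differ from the original plaintext: P[2], P[3].

P[1] = E, P[2] = 0, P[3] = 8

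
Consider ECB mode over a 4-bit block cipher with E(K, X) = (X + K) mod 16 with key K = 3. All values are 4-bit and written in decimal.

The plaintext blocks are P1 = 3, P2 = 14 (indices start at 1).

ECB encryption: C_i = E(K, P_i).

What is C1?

C1: E(K, 3) = 6.

C1 = 6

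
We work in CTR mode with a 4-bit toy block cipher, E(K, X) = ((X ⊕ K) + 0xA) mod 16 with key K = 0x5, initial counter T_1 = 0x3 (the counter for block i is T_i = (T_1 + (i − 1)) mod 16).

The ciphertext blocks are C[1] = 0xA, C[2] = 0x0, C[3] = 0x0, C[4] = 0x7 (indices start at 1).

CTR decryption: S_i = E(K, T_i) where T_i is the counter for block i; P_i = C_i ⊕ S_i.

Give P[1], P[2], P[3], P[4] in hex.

P[1] = 0xA, P[2] = 0xB, P[3] = 0xA, P[4] = 0xA

P[1]: T = 0x3, S = E(K, T) = 0x0; 0xA ⊕ 0x0 = 0xA.
P[2]: T = 0x4, S = E(K, T) = 0xB; 0x0 ⊕ 0xB = 0xB.
P[3]: T = 0x5, S = E(K, T) = 0xA; 0x0 ⊕ 0xA = 0xA.
P[4]: T = 0x6, S = E(K, T) = 0xD; 0x7 ⊕ 0xD = 0xA.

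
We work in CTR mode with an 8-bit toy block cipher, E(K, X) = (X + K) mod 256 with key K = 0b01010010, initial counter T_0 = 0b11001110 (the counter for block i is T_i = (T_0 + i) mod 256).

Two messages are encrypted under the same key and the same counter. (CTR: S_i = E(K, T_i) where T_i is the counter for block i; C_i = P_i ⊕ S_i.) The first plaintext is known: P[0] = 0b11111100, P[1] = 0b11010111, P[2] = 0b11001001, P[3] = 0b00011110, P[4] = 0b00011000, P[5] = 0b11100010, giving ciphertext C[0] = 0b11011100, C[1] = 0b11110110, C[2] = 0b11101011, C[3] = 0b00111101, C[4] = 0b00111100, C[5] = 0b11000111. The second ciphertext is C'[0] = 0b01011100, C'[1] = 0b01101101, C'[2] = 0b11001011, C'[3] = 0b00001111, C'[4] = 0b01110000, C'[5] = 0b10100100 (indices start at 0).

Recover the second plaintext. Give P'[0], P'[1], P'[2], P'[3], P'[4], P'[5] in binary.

P'[0] = 0b01111100, P'[1] = 0b01001100, P'[2] = 0b11101001, P'[3] = 0b00101100, P'[4] = 0b01010100, P'[5] = 0b10000001

In CTR with a reused counter, both messages share the same keystream S_i, so C_i ⊕ C'_i = P_i ⊕ P'_i and thus P'_i = P_i ⊕ C_i ⊕ C'_i.
P'[0]: 0b11111100 ⊕ 0b11011100 ⊕ 0b01011100 = 0b01111100.
P'[1]: 0b11010111 ⊕ 0b11110110 ⊕ 0b01101101 = 0b01001100.
P'[2]: 0b11001001 ⊕ 0b11101011 ⊕ 0b11001011 = 0b11101001.
P'[3]: 0b00011110 ⊕ 0b00111101 ⊕ 0b00001111 = 0b00101100.
P'[4]: 0b00011000 ⊕ 0b00111100 ⊕ 0b01110000 = 0b01010100.
P'[5]: 0b11100010 ⊕ 0b11000111 ⊕ 0b10100100 = 0b10000001.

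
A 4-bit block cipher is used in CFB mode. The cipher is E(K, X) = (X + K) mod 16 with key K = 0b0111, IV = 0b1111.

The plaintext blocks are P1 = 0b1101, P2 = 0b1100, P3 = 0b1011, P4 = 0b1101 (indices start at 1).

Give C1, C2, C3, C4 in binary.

C1 = 0b1011, C2 = 0b1110, C3 = 0b1110, C4 = 0b1000

CFB encryption: C_i = P_i ⊕ E(K, C_{i−1}), with C_{0} = IV.
C1: E(K, 0b1111) = 0b0110; 0b1101 ⊕ 0b0110 = 0b1011.
C2: E(K, 0b1011) = 0b0010; 0b1100 ⊕ 0b0010 = 0b1110.
C3: E(K, 0b1110) = 0b0101; 0b1011 ⊕ 0b0101 = 0b1110.
C4: E(K, 0b1110) = 0b0101; 0b1101 ⊕ 0b0101 = 0b1000.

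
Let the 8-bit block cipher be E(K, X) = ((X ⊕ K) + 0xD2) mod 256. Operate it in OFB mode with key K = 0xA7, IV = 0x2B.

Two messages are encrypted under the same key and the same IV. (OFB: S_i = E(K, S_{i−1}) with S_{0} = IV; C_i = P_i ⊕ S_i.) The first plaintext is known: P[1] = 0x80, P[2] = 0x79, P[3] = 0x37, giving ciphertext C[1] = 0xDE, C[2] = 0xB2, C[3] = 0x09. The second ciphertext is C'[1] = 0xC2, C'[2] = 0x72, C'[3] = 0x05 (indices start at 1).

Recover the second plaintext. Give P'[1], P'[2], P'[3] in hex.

In OFB with a reused IV, both messages share the same keystream S_i, so C_i ⊕ C'_i = P_i ⊕ P'_i and thus P'_i = P_i ⊕ C_i ⊕ C'_i.
P'[1]: 0x80 ⊕ 0xDE ⊕ 0xC2 = 0x9C.
P'[2]: 0x79 ⊕ 0xB2 ⊕ 0x72 = 0xB9.
P'[3]: 0x37 ⊕ 0x09 ⊕ 0x05 = 0x3B.

P'[1] = 0x9C, P'[2] = 0xB9, P'[3] = 0x3B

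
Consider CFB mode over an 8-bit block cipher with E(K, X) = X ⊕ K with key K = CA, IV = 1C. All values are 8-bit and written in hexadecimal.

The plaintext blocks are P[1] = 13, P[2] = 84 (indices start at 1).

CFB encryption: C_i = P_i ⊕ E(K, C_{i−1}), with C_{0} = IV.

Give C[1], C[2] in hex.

C[1]: E(K, 1C) = D6; 13 ⊕ D6 = C5.
C[2]: E(K, C5) = 0F; 84 ⊕ 0F = 8B.

C[1] = C5, C[2] = 8B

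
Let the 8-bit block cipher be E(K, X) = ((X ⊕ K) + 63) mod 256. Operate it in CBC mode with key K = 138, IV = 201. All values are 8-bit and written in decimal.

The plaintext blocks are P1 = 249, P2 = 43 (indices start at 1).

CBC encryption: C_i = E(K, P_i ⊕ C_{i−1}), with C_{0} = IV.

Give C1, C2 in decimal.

C1 = 249, C2 = 151

C1: P1 ⊕ 201 = 48; E(K, 48) = 249.
C2: P2 ⊕ 249 = 210; E(K, 210) = 151.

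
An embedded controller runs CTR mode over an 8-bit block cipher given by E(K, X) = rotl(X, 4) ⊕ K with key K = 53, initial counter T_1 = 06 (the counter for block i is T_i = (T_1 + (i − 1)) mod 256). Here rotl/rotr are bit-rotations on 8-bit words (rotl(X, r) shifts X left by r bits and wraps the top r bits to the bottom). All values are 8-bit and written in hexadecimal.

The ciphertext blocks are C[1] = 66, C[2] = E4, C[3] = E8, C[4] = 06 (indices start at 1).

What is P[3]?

CTR decryption: S_i = E(K, T_i) where T_i is the counter for block i; P_i = C_i ⊕ S_i.
P[3]: T = 08, S = E(K, T) = D3; E8 ⊕ D3 = 3B.

P[3] = 3B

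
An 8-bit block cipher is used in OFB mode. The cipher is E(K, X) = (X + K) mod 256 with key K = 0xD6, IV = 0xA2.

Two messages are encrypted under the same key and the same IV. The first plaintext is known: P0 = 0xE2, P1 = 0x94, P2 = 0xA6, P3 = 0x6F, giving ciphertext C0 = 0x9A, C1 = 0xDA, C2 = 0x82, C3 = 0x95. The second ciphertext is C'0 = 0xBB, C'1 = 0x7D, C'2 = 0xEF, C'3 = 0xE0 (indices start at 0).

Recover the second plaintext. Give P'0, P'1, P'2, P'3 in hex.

P'0 = 0xC3, P'1 = 0x33, P'2 = 0xCB, P'3 = 0x1A

In OFB with a reused IV, both messages share the same keystream S_i, so C_i ⊕ C'_i = P_i ⊕ P'_i and thus P'_i = P_i ⊕ C_i ⊕ C'_i.
P'0: 0xE2 ⊕ 0x9A ⊕ 0xBB = 0xC3.
P'1: 0x94 ⊕ 0xDA ⊕ 0x7D = 0x33.
P'2: 0xA6 ⊕ 0x82 ⊕ 0xEF = 0xCB.
P'3: 0x6F ⊕ 0x95 ⊕ 0xE0 = 0x1A.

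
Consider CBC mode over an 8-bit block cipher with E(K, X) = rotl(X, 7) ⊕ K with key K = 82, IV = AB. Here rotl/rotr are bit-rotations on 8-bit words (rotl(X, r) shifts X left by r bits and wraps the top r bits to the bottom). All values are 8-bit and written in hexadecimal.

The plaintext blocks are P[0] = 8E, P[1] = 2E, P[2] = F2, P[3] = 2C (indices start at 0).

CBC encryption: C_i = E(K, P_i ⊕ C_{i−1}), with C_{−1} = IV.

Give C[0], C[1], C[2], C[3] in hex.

C[0] = 10, C[1] = 9D, C[2] = 35, C[3] = 0E

C[0]: P[0] ⊕ AB = 25; E(K, 25) = 10.
C[1]: P[1] ⊕ 10 = 3E; E(K, 3E) = 9D.
C[2]: P[2] ⊕ 9D = 6F; E(K, 6F) = 35.
C[3]: P[3] ⊕ 35 = 19; E(K, 19) = 0E.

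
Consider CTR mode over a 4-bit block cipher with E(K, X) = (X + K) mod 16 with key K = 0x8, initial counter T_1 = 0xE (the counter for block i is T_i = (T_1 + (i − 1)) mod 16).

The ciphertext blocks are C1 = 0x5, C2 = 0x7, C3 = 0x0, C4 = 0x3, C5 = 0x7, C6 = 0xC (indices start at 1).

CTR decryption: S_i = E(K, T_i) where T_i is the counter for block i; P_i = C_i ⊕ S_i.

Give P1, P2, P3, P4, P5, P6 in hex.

P1 = 0x3, P2 = 0x0, P3 = 0x8, P4 = 0xA, P5 = 0xD, P6 = 0x7

P1: T = 0xE, S = E(K, T) = 0x6; 0x5 ⊕ 0x6 = 0x3.
P2: T = 0xF, S = E(K, T) = 0x7; 0x7 ⊕ 0x7 = 0x0.
P3: T = 0x0, S = E(K, T) = 0x8; 0x0 ⊕ 0x8 = 0x8.
P4: T = 0x1, S = E(K, T) = 0x9; 0x3 ⊕ 0x9 = 0xA.
P5: T = 0x2, S = E(K, T) = 0xA; 0x7 ⊕ 0xA = 0xD.
P6: T = 0x3, S = E(K, T) = 0xB; 0xC ⊕ 0xB = 0x7.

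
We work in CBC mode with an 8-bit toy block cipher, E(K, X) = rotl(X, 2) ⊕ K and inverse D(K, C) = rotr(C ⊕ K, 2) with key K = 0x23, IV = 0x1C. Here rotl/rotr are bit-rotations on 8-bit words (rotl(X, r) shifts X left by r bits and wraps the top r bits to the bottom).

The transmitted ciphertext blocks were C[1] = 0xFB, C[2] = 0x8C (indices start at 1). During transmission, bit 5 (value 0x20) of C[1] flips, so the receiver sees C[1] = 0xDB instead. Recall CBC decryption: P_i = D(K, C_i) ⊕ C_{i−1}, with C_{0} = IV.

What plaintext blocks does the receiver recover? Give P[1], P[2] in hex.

Only C[1] changed, to 0xDB. In CBC, a change in C_i garbles P_i and flips the same bit in P_{i+1}. Decrypting the received ciphertext:
P[1]: D(K, 0xDB) = 0x3E; 0x3E ⊕ 0x1C = 0x22.
P[2]: D(K, 0x8C) = 0xEB; 0xEB ⊕ 0xDB = 0x30.
Blocks that differ from the original plaintext: P[1], P[2].

P[1] = 0x22, P[2] = 0x30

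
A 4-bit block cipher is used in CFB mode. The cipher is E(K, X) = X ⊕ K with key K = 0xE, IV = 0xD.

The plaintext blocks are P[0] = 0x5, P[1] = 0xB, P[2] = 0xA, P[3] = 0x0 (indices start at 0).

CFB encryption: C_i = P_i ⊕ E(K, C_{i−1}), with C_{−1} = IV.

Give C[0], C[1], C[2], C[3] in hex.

C[0]: E(K, 0xD) = 0x3; 0x5 ⊕ 0x3 = 0x6.
C[1]: E(K, 0x6) = 0x8; 0xB ⊕ 0x8 = 0x3.
C[2]: E(K, 0x3) = 0xD; 0xA ⊕ 0xD = 0x7.
C[3]: E(K, 0x7) = 0x9; 0x0 ⊕ 0x9 = 0x9.

C[0] = 0x6, C[1] = 0x3, C[2] = 0x7, C[3] = 0x9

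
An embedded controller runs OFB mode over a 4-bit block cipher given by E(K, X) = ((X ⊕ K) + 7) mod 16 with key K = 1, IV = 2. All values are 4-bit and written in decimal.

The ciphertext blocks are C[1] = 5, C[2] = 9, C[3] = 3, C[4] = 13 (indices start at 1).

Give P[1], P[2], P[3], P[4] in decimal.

OFB decryption: S_i = E(K, S_{i−1}) with S_{0} = IV; P_i = C_i ⊕ S_i.
P[1]: S = E(K, 2) = 10; 5 ⊕ 10 = 15.
P[2]: S = E(K, 10) = 2; 9 ⊕ 2 = 11.
P[3]: S = E(K, 2) = 10; 3 ⊕ 10 = 9.
P[4]: S = E(K, 10) = 2; 13 ⊕ 2 = 15.

P[1] = 15, P[2] = 11, P[3] = 9, P[4] = 15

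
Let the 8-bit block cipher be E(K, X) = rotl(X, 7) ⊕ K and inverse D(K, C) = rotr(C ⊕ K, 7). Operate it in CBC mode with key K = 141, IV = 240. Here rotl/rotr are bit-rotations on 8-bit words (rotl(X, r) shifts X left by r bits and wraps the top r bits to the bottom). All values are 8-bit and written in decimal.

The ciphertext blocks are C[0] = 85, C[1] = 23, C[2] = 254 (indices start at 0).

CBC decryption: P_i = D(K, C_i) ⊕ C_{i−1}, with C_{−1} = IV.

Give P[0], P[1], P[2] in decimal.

P[0] = 65, P[1] = 96, P[2] = 241

P[0]: D(K, 85) = 177; 177 ⊕ 240 = 65.
P[1]: D(K, 23) = 53; 53 ⊕ 85 = 96.
P[2]: D(K, 254) = 230; 230 ⊕ 23 = 241.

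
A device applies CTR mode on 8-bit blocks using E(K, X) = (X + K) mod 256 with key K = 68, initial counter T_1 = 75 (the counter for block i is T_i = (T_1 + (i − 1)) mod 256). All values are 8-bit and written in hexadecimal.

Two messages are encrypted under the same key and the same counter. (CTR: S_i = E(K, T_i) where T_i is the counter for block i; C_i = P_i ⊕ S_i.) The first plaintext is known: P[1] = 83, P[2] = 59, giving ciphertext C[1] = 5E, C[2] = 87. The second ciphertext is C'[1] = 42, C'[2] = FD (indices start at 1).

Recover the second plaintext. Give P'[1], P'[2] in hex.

P'[1] = 9F, P'[2] = 23

In CTR with a reused counter, both messages share the same keystream S_i, so C_i ⊕ C'_i = P_i ⊕ P'_i and thus P'_i = P_i ⊕ C_i ⊕ C'_i.
P'[1]: 83 ⊕ 5E ⊕ 42 = 9F.
P'[2]: 59 ⊕ 87 ⊕ FD = 23.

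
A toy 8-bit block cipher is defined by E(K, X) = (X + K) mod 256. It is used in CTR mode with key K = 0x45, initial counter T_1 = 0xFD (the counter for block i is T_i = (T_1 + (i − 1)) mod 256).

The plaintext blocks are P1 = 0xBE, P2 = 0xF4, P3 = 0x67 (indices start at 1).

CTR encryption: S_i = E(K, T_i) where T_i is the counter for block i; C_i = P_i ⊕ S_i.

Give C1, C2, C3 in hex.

C1 = 0xFC, C2 = 0xB7, C3 = 0x23

C1: T = 0xFD, S = E(K, T) = 0x42; 0xBE ⊕ 0x42 = 0xFC.
C2: T = 0xFE, S = E(K, T) = 0x43; 0xF4 ⊕ 0x43 = 0xB7.
C3: T = 0xFF, S = E(K, T) = 0x44; 0x67 ⊕ 0x44 = 0x23.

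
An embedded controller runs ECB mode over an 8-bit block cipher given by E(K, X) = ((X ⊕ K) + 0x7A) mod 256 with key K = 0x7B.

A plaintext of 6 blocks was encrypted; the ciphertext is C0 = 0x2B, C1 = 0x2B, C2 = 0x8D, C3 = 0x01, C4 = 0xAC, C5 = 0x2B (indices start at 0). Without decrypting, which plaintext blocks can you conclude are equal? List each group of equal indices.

P0 = P1 = P5

ECB encrypts each block independently with the same key, so equal ciphertext blocks imply equal plaintext blocks.
C0 = C1 = C5 = 0x2B, so P0 = P1 = P5.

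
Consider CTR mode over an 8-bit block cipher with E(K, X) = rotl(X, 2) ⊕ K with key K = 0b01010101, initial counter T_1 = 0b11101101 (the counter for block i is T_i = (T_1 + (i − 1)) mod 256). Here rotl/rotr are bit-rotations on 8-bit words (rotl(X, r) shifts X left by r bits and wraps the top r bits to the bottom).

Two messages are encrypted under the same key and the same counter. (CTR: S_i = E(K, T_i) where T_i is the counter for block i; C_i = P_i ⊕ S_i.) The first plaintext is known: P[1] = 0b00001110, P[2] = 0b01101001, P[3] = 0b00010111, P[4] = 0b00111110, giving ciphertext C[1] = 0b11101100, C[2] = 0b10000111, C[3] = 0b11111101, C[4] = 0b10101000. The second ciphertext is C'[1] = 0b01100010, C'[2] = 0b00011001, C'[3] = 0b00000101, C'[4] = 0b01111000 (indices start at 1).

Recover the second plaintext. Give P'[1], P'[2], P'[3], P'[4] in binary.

P'[1] = 0b10000000, P'[2] = 0b11110111, P'[3] = 0b11101111, P'[4] = 0b11101110

In CTR with a reused counter, both messages share the same keystream S_i, so C_i ⊕ C'_i = P_i ⊕ P'_i and thus P'_i = P_i ⊕ C_i ⊕ C'_i.
P'[1]: 0b00001110 ⊕ 0b11101100 ⊕ 0b01100010 = 0b10000000.
P'[2]: 0b01101001 ⊕ 0b10000111 ⊕ 0b00011001 = 0b11110111.
P'[3]: 0b00010111 ⊕ 0b11111101 ⊕ 0b00000101 = 0b11101111.
P'[4]: 0b00111110 ⊕ 0b10101000 ⊕ 0b01111000 = 0b11101110.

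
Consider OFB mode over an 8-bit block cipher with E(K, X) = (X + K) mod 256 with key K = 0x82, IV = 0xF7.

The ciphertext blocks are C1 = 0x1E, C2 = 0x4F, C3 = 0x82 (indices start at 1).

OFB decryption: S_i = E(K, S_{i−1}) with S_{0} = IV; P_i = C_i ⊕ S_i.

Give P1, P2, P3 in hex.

P1 = 0x67, P2 = 0xB4, P3 = 0xFF

P1: S = E(K, 0xF7) = 0x79; 0x1E ⊕ 0x79 = 0x67.
P2: S = E(K, 0x79) = 0xFB; 0x4F ⊕ 0xFB = 0xB4.
P3: S = E(K, 0xFB) = 0x7D; 0x82 ⊕ 0x7D = 0xFF.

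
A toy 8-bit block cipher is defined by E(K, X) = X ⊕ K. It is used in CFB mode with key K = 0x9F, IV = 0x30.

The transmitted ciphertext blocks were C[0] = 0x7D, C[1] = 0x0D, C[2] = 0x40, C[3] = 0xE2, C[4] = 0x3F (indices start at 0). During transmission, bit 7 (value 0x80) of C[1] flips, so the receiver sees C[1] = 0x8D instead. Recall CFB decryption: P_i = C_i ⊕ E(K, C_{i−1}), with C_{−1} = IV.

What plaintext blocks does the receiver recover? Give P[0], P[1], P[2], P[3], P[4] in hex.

Only C[1] changed, to 0x8D. In CFB, a change in C_i flips the same bit in P_i and garbles P_{i+1}. Decrypting the received ciphertext:
P[0]: E(K, 0x30) = 0xAF; 0x7D ⊕ 0xAF = 0xD2.
P[1]: E(K, 0x7D) = 0xE2; 0x8D ⊕ 0xE2 = 0x6F.
P[2]: E(K, 0x8D) = 0x12; 0x40 ⊕ 0x12 = 0x52.
P[3]: E(K, 0x40) = 0xDF; 0xE2 ⊕ 0xDF = 0x3D.
P[4]: E(K, 0xE2) = 0x7D; 0x3F ⊕ 0x7D = 0x42.
Blocks that differ from the original plaintext: P[1], P[2].

P[0] = 0xD2, P[1] = 0x6F, P[2] = 0x52, P[3] = 0x3D, P[4] = 0x42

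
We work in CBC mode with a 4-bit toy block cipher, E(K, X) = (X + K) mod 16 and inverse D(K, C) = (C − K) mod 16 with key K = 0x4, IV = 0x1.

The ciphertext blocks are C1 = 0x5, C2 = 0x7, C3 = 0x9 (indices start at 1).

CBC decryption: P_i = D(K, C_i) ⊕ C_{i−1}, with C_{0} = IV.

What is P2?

P2: D(K, 0x7) = 0x3; 0x3 ⊕ 0x5 = 0x6.

P2 = 0x6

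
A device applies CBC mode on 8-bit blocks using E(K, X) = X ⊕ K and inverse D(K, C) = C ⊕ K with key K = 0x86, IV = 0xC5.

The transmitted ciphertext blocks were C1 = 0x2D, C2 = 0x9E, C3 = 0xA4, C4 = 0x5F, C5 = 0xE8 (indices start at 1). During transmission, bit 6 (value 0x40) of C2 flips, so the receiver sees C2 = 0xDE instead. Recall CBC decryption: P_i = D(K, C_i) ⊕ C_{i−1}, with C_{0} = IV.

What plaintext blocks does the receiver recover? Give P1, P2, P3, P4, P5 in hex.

Only C2 changed, to 0xDE. In CBC, a change in C_i garbles P_i and flips the same bit in P_{i+1}. Decrypting the received ciphertext:
P1: D(K, 0x2D) = 0xAB; 0xAB ⊕ 0xC5 = 0x6E.
P2: D(K, 0xDE) = 0x58; 0x58 ⊕ 0x2D = 0x75.
P3: D(K, 0xA4) = 0x22; 0x22 ⊕ 0xDE = 0xFC.
P4: D(K, 0x5F) = 0xD9; 0xD9 ⊕ 0xA4 = 0x7D.
P5: D(K, 0xE8) = 0x6E; 0x6E ⊕ 0x5F = 0x31.
Blocks that differ from the original plaintext: P2, P3.

P1 = 0x6E, P2 = 0x75, P3 = 0xFC, P4 = 0x7D, P5 = 0x31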